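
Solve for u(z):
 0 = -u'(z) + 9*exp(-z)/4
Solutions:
 u(z) = C1 - 9*exp(-z)/4


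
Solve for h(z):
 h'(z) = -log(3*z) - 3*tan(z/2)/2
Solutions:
 h(z) = C1 - z*log(z) - z*log(3) + z + 3*log(cos(z/2))


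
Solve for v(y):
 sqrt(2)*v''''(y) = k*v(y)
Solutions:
 v(y) = C1*exp(-2^(7/8)*k^(1/4)*y/2) + C2*exp(2^(7/8)*k^(1/4)*y/2) + C3*exp(-2^(7/8)*I*k^(1/4)*y/2) + C4*exp(2^(7/8)*I*k^(1/4)*y/2)


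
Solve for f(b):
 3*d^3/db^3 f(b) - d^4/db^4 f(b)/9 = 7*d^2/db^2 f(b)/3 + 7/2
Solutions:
 f(b) = C1 + C2*b + C3*exp(b*(27 - sqrt(645))/2) + C4*exp(b*(sqrt(645) + 27)/2) - 3*b^2/4


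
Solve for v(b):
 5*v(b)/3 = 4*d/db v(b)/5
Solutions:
 v(b) = C1*exp(25*b/12)


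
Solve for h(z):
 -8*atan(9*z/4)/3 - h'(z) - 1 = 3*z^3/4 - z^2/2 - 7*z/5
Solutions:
 h(z) = C1 - 3*z^4/16 + z^3/6 + 7*z^2/10 - 8*z*atan(9*z/4)/3 - z + 16*log(81*z^2 + 16)/27


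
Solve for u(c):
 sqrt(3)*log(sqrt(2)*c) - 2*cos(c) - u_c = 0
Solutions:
 u(c) = C1 + sqrt(3)*c*(log(c) - 1) + sqrt(3)*c*log(2)/2 - 2*sin(c)


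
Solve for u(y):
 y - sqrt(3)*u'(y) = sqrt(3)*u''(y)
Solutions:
 u(y) = C1 + C2*exp(-y) + sqrt(3)*y^2/6 - sqrt(3)*y/3


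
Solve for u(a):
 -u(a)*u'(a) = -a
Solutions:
 u(a) = -sqrt(C1 + a^2)
 u(a) = sqrt(C1 + a^2)


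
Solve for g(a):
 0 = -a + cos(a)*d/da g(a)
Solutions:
 g(a) = C1 + Integral(a/cos(a), a)


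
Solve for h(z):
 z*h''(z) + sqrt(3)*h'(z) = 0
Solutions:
 h(z) = C1 + C2*z^(1 - sqrt(3))


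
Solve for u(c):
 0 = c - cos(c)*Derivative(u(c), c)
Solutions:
 u(c) = C1 + Integral(c/cos(c), c)


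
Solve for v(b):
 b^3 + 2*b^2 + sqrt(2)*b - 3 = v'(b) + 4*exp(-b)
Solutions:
 v(b) = C1 + b^4/4 + 2*b^3/3 + sqrt(2)*b^2/2 - 3*b + 4*exp(-b)


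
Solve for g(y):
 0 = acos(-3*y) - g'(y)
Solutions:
 g(y) = C1 + y*acos(-3*y) + sqrt(1 - 9*y^2)/3


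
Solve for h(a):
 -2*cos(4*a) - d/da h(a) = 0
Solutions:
 h(a) = C1 - sin(4*a)/2


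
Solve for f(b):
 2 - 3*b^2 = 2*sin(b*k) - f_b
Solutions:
 f(b) = C1 + b^3 - 2*b - 2*cos(b*k)/k


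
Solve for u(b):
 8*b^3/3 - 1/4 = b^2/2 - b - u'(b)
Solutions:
 u(b) = C1 - 2*b^4/3 + b^3/6 - b^2/2 + b/4


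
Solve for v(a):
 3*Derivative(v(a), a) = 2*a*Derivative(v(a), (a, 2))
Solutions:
 v(a) = C1 + C2*a^(5/2)


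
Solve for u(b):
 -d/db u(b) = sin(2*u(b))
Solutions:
 u(b) = pi - acos((-C1 - exp(4*b))/(C1 - exp(4*b)))/2
 u(b) = acos((-C1 - exp(4*b))/(C1 - exp(4*b)))/2


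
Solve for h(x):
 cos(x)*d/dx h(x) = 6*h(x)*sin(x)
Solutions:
 h(x) = C1/cos(x)^6


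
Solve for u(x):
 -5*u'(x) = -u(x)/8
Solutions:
 u(x) = C1*exp(x/40)


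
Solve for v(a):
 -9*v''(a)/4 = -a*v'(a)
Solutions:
 v(a) = C1 + C2*erfi(sqrt(2)*a/3)


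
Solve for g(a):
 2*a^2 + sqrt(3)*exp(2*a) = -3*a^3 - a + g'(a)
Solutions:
 g(a) = C1 + 3*a^4/4 + 2*a^3/3 + a^2/2 + sqrt(3)*exp(2*a)/2


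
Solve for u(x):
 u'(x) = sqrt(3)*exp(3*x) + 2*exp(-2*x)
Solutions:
 u(x) = C1 + sqrt(3)*exp(3*x)/3 - exp(-2*x)


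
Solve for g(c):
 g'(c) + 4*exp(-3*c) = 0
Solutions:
 g(c) = C1 + 4*exp(-3*c)/3


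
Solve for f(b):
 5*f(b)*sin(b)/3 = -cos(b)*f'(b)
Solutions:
 f(b) = C1*cos(b)^(5/3)


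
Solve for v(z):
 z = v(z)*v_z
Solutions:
 v(z) = -sqrt(C1 + z^2)
 v(z) = sqrt(C1 + z^2)


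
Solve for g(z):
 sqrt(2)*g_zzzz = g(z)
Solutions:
 g(z) = C1*exp(-2^(7/8)*z/2) + C2*exp(2^(7/8)*z/2) + C3*sin(2^(7/8)*z/2) + C4*cos(2^(7/8)*z/2)


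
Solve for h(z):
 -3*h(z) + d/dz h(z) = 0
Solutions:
 h(z) = C1*exp(3*z)


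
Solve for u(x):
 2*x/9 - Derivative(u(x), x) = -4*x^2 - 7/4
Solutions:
 u(x) = C1 + 4*x^3/3 + x^2/9 + 7*x/4


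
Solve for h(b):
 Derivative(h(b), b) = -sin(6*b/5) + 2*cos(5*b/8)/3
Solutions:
 h(b) = C1 + 16*sin(5*b/8)/15 + 5*cos(6*b/5)/6


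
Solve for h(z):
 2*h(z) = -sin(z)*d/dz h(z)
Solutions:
 h(z) = C1*(cos(z) + 1)/(cos(z) - 1)


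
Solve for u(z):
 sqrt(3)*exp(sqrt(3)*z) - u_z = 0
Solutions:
 u(z) = C1 + exp(sqrt(3)*z)


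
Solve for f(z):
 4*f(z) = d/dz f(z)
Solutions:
 f(z) = C1*exp(4*z)


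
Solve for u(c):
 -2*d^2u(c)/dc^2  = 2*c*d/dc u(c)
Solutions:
 u(c) = C1 + C2*erf(sqrt(2)*c/2)


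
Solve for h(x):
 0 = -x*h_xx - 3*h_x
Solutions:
 h(x) = C1 + C2/x^2


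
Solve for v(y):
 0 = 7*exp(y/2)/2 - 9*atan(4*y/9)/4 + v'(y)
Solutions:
 v(y) = C1 + 9*y*atan(4*y/9)/4 - 7*exp(y/2) - 81*log(16*y^2 + 81)/32


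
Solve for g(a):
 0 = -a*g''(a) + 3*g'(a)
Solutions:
 g(a) = C1 + C2*a^4


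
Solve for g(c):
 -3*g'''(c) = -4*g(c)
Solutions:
 g(c) = C3*exp(6^(2/3)*c/3) + (C1*sin(2^(2/3)*3^(1/6)*c/2) + C2*cos(2^(2/3)*3^(1/6)*c/2))*exp(-6^(2/3)*c/6)


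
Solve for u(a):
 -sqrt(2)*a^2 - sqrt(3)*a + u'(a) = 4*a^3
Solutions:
 u(a) = C1 + a^4 + sqrt(2)*a^3/3 + sqrt(3)*a^2/2


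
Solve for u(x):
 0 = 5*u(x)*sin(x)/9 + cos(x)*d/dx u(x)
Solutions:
 u(x) = C1*cos(x)^(5/9)


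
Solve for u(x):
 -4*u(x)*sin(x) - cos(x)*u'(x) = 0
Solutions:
 u(x) = C1*cos(x)^4


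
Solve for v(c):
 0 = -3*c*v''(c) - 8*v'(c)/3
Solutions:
 v(c) = C1 + C2*c^(1/9)


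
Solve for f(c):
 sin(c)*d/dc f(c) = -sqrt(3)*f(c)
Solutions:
 f(c) = C1*(cos(c) + 1)^(sqrt(3)/2)/(cos(c) - 1)^(sqrt(3)/2)


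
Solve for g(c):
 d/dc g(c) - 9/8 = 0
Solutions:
 g(c) = C1 + 9*c/8


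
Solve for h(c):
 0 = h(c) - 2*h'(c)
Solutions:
 h(c) = C1*exp(c/2)


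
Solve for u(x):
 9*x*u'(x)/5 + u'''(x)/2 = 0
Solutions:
 u(x) = C1 + Integral(C2*airyai(-18^(1/3)*5^(2/3)*x/5) + C3*airybi(-18^(1/3)*5^(2/3)*x/5), x)


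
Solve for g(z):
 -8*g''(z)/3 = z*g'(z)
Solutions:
 g(z) = C1 + C2*erf(sqrt(3)*z/4)


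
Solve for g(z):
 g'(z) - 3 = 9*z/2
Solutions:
 g(z) = C1 + 9*z^2/4 + 3*z


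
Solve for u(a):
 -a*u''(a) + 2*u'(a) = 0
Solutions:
 u(a) = C1 + C2*a^3


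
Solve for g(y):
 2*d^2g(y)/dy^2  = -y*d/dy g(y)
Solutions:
 g(y) = C1 + C2*erf(y/2)


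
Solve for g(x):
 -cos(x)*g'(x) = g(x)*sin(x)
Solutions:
 g(x) = C1*cos(x)


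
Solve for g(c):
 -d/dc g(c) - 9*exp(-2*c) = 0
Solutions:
 g(c) = C1 + 9*exp(-2*c)/2


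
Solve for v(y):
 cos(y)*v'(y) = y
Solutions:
 v(y) = C1 + Integral(y/cos(y), y)


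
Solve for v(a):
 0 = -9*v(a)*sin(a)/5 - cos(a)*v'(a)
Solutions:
 v(a) = C1*cos(a)^(9/5)


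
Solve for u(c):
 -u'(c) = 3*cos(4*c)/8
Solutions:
 u(c) = C1 - 3*sin(4*c)/32


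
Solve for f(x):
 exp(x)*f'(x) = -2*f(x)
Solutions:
 f(x) = C1*exp(2*exp(-x))


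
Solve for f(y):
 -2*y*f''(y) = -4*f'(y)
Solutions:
 f(y) = C1 + C2*y^3


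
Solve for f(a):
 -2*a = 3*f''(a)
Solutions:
 f(a) = C1 + C2*a - a^3/9


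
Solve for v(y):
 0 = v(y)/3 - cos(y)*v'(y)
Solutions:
 v(y) = C1*(sin(y) + 1)^(1/6)/(sin(y) - 1)^(1/6)


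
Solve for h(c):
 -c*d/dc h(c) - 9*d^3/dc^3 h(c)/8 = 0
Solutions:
 h(c) = C1 + Integral(C2*airyai(-2*3^(1/3)*c/3) + C3*airybi(-2*3^(1/3)*c/3), c)


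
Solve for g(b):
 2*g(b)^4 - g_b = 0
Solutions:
 g(b) = (-1/(C1 + 6*b))^(1/3)
 g(b) = (-1/(C1 + 2*b))^(1/3)*(-3^(2/3) - 3*3^(1/6)*I)/6
 g(b) = (-1/(C1 + 2*b))^(1/3)*(-3^(2/3) + 3*3^(1/6)*I)/6


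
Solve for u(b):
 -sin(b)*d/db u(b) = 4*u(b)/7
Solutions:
 u(b) = C1*(cos(b) + 1)^(2/7)/(cos(b) - 1)^(2/7)


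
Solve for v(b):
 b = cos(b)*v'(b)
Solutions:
 v(b) = C1 + Integral(b/cos(b), b)


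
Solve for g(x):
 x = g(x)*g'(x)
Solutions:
 g(x) = -sqrt(C1 + x^2)
 g(x) = sqrt(C1 + x^2)


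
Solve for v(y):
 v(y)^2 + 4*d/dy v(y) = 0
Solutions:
 v(y) = 4/(C1 + y)


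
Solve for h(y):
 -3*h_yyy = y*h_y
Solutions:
 h(y) = C1 + Integral(C2*airyai(-3^(2/3)*y/3) + C3*airybi(-3^(2/3)*y/3), y)


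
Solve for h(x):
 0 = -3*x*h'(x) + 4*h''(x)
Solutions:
 h(x) = C1 + C2*erfi(sqrt(6)*x/4)


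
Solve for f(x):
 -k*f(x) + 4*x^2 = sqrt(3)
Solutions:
 f(x) = (4*x^2 - sqrt(3))/k


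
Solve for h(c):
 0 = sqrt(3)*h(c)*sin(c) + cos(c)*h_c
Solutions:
 h(c) = C1*cos(c)^(sqrt(3))


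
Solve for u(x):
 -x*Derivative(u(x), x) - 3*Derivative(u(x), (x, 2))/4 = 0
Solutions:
 u(x) = C1 + C2*erf(sqrt(6)*x/3)


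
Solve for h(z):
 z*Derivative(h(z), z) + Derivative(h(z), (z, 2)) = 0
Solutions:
 h(z) = C1 + C2*erf(sqrt(2)*z/2)


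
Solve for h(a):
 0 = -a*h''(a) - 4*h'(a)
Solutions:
 h(a) = C1 + C2/a^3


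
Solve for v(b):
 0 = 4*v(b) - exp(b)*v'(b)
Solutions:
 v(b) = C1*exp(-4*exp(-b))


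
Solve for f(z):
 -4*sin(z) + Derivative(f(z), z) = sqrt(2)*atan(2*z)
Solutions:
 f(z) = C1 + sqrt(2)*(z*atan(2*z) - log(4*z^2 + 1)/4) - 4*cos(z)


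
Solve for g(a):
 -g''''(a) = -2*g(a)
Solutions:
 g(a) = C1*exp(-2^(1/4)*a) + C2*exp(2^(1/4)*a) + C3*sin(2^(1/4)*a) + C4*cos(2^(1/4)*a)


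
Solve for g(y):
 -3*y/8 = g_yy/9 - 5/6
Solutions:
 g(y) = C1 + C2*y - 9*y^3/16 + 15*y^2/4


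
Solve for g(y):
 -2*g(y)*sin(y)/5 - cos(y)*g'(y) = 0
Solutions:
 g(y) = C1*cos(y)^(2/5)


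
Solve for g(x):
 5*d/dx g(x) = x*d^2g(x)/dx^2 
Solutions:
 g(x) = C1 + C2*x^6


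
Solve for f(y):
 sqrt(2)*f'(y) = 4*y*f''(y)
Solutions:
 f(y) = C1 + C2*y^(sqrt(2)/4 + 1)


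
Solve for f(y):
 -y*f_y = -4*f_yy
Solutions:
 f(y) = C1 + C2*erfi(sqrt(2)*y/4)


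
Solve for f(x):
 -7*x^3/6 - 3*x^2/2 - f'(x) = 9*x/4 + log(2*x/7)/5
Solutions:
 f(x) = C1 - 7*x^4/24 - x^3/2 - 9*x^2/8 - x*log(x)/5 - x*log(2)/5 + x/5 + x*log(7)/5


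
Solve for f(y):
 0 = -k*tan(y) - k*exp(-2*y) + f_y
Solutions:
 f(y) = C1 + k*(log(tan(y)^2 + 1) - exp(-2*y))/2


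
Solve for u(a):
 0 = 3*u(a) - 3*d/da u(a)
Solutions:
 u(a) = C1*exp(a)


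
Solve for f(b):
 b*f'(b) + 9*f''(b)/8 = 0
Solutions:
 f(b) = C1 + C2*erf(2*b/3)


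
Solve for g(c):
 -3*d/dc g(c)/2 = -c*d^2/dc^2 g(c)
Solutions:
 g(c) = C1 + C2*c^(5/2)


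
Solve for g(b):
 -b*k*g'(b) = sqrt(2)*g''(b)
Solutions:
 g(b) = Piecewise((-2^(3/4)*sqrt(pi)*C1*erf(2^(1/4)*b*sqrt(k)/2)/(2*sqrt(k)) - C2, (k > 0) | (k < 0)), (-C1*b - C2, True))


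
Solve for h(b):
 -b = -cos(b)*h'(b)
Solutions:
 h(b) = C1 + Integral(b/cos(b), b)


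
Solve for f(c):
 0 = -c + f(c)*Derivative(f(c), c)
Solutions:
 f(c) = -sqrt(C1 + c^2)
 f(c) = sqrt(C1 + c^2)


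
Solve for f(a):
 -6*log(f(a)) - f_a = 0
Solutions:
 li(f(a)) = C1 - 6*a


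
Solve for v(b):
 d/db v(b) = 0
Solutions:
 v(b) = C1


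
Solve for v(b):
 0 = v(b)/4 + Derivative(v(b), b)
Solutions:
 v(b) = C1*exp(-b/4)


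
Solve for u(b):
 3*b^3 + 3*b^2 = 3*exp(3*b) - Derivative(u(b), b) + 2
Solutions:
 u(b) = C1 - 3*b^4/4 - b^3 + 2*b + exp(3*b)


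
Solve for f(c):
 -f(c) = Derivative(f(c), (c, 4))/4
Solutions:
 f(c) = (C1*sin(c) + C2*cos(c))*exp(-c) + (C3*sin(c) + C4*cos(c))*exp(c)


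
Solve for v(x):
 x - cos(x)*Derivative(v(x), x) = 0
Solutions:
 v(x) = C1 + Integral(x/cos(x), x)


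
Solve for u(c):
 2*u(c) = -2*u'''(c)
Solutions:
 u(c) = C3*exp(-c) + (C1*sin(sqrt(3)*c/2) + C2*cos(sqrt(3)*c/2))*exp(c/2)


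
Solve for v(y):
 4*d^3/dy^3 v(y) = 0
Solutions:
 v(y) = C1 + C2*y + C3*y^2


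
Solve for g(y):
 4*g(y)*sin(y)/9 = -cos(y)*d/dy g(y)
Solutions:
 g(y) = C1*cos(y)^(4/9)


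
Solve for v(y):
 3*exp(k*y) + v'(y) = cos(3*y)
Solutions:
 v(y) = C1 + sin(3*y)/3 - 3*exp(k*y)/k


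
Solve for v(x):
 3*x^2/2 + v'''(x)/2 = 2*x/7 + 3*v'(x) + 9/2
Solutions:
 v(x) = C1 + C2*exp(-sqrt(6)*x) + C3*exp(sqrt(6)*x) + x^3/6 - x^2/21 - 4*x/3


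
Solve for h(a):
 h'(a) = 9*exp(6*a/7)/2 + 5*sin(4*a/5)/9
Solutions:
 h(a) = C1 + 21*exp(6*a/7)/4 - 25*cos(4*a/5)/36


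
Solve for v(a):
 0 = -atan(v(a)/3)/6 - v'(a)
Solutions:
 Integral(1/atan(_y/3), (_y, v(a))) = C1 - a/6


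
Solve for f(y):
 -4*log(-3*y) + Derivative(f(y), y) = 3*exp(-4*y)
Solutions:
 f(y) = C1 + 4*y*log(-y) + 4*y*(-1 + log(3)) - 3*exp(-4*y)/4


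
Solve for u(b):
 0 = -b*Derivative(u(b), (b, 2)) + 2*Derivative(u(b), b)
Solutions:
 u(b) = C1 + C2*b^3


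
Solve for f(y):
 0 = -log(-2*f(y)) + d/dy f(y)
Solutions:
 -Integral(1/(log(-_y) + log(2)), (_y, f(y))) = C1 - y


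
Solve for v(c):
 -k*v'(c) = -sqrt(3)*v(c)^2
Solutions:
 v(c) = -k/(C1*k + sqrt(3)*c)


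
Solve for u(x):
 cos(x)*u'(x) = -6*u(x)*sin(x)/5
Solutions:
 u(x) = C1*cos(x)^(6/5)


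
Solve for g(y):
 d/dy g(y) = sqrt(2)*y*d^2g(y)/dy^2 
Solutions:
 g(y) = C1 + C2*y^(sqrt(2)/2 + 1)


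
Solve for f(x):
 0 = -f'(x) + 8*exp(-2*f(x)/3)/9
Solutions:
 f(x) = 3*log(-sqrt(C1 + 8*x)) - 6*log(3) + 3*log(6)/2
 f(x) = 3*log(C1 + 8*x)/2 - 6*log(3) + 3*log(6)/2


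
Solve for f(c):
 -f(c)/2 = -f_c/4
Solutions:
 f(c) = C1*exp(2*c)


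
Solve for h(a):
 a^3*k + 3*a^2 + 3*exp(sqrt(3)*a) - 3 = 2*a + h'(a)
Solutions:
 h(a) = C1 + a^4*k/4 + a^3 - a^2 - 3*a + sqrt(3)*exp(sqrt(3)*a)


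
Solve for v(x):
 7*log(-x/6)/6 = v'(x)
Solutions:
 v(x) = C1 + 7*x*log(-x)/6 + 7*x*(-log(6) - 1)/6


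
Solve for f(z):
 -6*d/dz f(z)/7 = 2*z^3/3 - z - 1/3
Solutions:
 f(z) = C1 - 7*z^4/36 + 7*z^2/12 + 7*z/18


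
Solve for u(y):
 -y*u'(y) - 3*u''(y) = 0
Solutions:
 u(y) = C1 + C2*erf(sqrt(6)*y/6)


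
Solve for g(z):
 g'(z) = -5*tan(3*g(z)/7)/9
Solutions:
 g(z) = -7*asin(C1*exp(-5*z/21))/3 + 7*pi/3
 g(z) = 7*asin(C1*exp(-5*z/21))/3


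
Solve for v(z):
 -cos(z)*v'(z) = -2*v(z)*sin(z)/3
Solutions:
 v(z) = C1/cos(z)^(2/3)


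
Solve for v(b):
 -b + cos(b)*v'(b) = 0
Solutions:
 v(b) = C1 + Integral(b/cos(b), b)


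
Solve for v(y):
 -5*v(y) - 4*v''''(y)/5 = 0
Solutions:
 v(y) = (C1*sin(sqrt(5)*y/2) + C2*cos(sqrt(5)*y/2))*exp(-sqrt(5)*y/2) + (C3*sin(sqrt(5)*y/2) + C4*cos(sqrt(5)*y/2))*exp(sqrt(5)*y/2)


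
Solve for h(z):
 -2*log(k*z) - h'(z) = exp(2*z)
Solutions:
 h(z) = C1 - 2*z*log(k*z) + 2*z - exp(2*z)/2


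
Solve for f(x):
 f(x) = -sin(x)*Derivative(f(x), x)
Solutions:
 f(x) = C1*sqrt(cos(x) + 1)/sqrt(cos(x) - 1)


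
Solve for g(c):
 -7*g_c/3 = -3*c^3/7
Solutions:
 g(c) = C1 + 9*c^4/196


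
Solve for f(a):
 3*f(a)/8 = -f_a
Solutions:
 f(a) = C1*exp(-3*a/8)


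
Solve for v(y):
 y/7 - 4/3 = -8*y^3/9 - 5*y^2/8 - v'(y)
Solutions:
 v(y) = C1 - 2*y^4/9 - 5*y^3/24 - y^2/14 + 4*y/3


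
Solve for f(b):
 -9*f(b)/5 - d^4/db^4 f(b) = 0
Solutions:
 f(b) = (C1*sin(5^(3/4)*sqrt(6)*b/10) + C2*cos(5^(3/4)*sqrt(6)*b/10))*exp(-5^(3/4)*sqrt(6)*b/10) + (C3*sin(5^(3/4)*sqrt(6)*b/10) + C4*cos(5^(3/4)*sqrt(6)*b/10))*exp(5^(3/4)*sqrt(6)*b/10)


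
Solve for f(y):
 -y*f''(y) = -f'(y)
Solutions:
 f(y) = C1 + C2*y^2


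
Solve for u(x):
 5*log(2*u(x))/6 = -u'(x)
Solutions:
 6*Integral(1/(log(_y) + log(2)), (_y, u(x)))/5 = C1 - x


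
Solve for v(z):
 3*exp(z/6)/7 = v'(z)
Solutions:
 v(z) = C1 + 18*exp(z/6)/7


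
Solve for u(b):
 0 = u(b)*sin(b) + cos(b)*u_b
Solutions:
 u(b) = C1*cos(b)


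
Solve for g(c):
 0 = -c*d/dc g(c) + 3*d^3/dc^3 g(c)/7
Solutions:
 g(c) = C1 + Integral(C2*airyai(3^(2/3)*7^(1/3)*c/3) + C3*airybi(3^(2/3)*7^(1/3)*c/3), c)


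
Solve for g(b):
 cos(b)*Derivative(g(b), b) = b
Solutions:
 g(b) = C1 + Integral(b/cos(b), b)


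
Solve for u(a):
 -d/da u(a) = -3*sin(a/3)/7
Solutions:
 u(a) = C1 - 9*cos(a/3)/7


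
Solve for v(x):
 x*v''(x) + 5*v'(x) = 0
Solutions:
 v(x) = C1 + C2/x^4


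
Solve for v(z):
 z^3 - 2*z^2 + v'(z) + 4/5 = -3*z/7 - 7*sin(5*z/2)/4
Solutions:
 v(z) = C1 - z^4/4 + 2*z^3/3 - 3*z^2/14 - 4*z/5 + 7*cos(5*z/2)/10


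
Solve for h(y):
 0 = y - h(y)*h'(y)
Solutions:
 h(y) = -sqrt(C1 + y^2)
 h(y) = sqrt(C1 + y^2)


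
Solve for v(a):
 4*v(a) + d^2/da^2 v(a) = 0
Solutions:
 v(a) = C1*sin(2*a) + C2*cos(2*a)


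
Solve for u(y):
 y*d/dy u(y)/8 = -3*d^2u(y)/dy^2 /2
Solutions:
 u(y) = C1 + C2*erf(sqrt(6)*y/12)


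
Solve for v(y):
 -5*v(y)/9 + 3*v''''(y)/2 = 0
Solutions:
 v(y) = C1*exp(-30^(1/4)*y/3) + C2*exp(30^(1/4)*y/3) + C3*sin(30^(1/4)*y/3) + C4*cos(30^(1/4)*y/3)


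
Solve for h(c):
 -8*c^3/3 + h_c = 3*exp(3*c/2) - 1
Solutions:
 h(c) = C1 + 2*c^4/3 - c + 2*exp(3*c/2)


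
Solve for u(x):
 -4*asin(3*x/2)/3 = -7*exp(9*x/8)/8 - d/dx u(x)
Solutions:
 u(x) = C1 + 4*x*asin(3*x/2)/3 + 4*sqrt(4 - 9*x^2)/9 - 7*exp(9*x/8)/9


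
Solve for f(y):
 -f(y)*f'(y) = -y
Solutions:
 f(y) = -sqrt(C1 + y^2)
 f(y) = sqrt(C1 + y^2)


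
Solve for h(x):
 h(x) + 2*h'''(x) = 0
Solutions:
 h(x) = C3*exp(-2^(2/3)*x/2) + (C1*sin(2^(2/3)*sqrt(3)*x/4) + C2*cos(2^(2/3)*sqrt(3)*x/4))*exp(2^(2/3)*x/4)


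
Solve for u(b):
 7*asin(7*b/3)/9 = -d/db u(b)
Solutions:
 u(b) = C1 - 7*b*asin(7*b/3)/9 - sqrt(9 - 49*b^2)/9


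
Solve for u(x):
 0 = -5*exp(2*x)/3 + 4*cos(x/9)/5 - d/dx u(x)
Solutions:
 u(x) = C1 - 5*exp(2*x)/6 + 36*sin(x/9)/5


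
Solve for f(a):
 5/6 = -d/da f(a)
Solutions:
 f(a) = C1 - 5*a/6


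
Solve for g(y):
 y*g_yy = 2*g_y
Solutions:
 g(y) = C1 + C2*y^3


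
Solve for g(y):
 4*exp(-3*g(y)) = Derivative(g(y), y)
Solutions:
 g(y) = log(C1 + 12*y)/3
 g(y) = log((-3^(1/3) - 3^(5/6)*I)*(C1 + 4*y)^(1/3)/2)
 g(y) = log((-3^(1/3) + 3^(5/6)*I)*(C1 + 4*y)^(1/3)/2)


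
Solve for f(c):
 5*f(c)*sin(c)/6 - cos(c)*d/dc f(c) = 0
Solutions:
 f(c) = C1/cos(c)^(5/6)


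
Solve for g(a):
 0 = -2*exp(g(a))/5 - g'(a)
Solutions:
 g(a) = log(1/(C1 + 2*a)) + log(5)


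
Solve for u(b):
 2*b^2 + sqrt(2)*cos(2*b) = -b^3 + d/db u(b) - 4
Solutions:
 u(b) = C1 + b^4/4 + 2*b^3/3 + 4*b + sqrt(2)*sin(2*b)/2


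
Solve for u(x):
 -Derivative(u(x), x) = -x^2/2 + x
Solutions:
 u(x) = C1 + x^3/6 - x^2/2


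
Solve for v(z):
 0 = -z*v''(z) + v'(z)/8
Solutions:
 v(z) = C1 + C2*z^(9/8)


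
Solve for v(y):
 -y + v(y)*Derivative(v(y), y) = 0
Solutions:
 v(y) = -sqrt(C1 + y^2)
 v(y) = sqrt(C1 + y^2)


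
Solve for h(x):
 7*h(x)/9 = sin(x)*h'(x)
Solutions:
 h(x) = C1*(cos(x) - 1)^(7/18)/(cos(x) + 1)^(7/18)


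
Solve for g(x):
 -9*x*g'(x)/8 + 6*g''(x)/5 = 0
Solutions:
 g(x) = C1 + C2*erfi(sqrt(30)*x/8)


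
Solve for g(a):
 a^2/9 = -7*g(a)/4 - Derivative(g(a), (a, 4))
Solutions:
 g(a) = -4*a^2/63 + (C1*sin(7^(1/4)*a/2) + C2*cos(7^(1/4)*a/2))*exp(-7^(1/4)*a/2) + (C3*sin(7^(1/4)*a/2) + C4*cos(7^(1/4)*a/2))*exp(7^(1/4)*a/2)


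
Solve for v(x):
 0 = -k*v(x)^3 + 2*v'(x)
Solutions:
 v(x) = -sqrt(-1/(C1 + k*x))
 v(x) = sqrt(-1/(C1 + k*x))


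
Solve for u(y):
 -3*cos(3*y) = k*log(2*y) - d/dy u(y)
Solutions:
 u(y) = C1 + k*y*(log(y) - 1) + k*y*log(2) + sin(3*y)


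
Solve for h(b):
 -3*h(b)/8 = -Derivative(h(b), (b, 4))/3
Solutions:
 h(b) = C1*exp(-2^(1/4)*sqrt(3)*b/2) + C2*exp(2^(1/4)*sqrt(3)*b/2) + C3*sin(2^(1/4)*sqrt(3)*b/2) + C4*cos(2^(1/4)*sqrt(3)*b/2)


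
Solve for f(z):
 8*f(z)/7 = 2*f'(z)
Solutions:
 f(z) = C1*exp(4*z/7)


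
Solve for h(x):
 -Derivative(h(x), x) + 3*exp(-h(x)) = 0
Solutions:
 h(x) = log(C1 + 3*x)


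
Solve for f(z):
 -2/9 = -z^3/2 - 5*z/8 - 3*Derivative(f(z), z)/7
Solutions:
 f(z) = C1 - 7*z^4/24 - 35*z^2/48 + 14*z/27


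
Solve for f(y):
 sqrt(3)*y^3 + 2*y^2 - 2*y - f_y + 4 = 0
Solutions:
 f(y) = C1 + sqrt(3)*y^4/4 + 2*y^3/3 - y^2 + 4*y


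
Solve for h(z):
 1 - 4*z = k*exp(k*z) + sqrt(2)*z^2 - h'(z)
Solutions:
 h(z) = C1 + sqrt(2)*z^3/3 + 2*z^2 - z + exp(k*z)


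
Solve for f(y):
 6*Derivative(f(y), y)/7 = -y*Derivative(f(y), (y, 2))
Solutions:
 f(y) = C1 + C2*y^(1/7)


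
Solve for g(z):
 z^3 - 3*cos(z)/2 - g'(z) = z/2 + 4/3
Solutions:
 g(z) = C1 + z^4/4 - z^2/4 - 4*z/3 - 3*sin(z)/2


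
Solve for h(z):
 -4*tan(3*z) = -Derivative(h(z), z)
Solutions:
 h(z) = C1 - 4*log(cos(3*z))/3


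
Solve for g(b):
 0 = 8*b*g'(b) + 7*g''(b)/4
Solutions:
 g(b) = C1 + C2*erf(4*sqrt(7)*b/7)


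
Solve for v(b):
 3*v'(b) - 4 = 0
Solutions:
 v(b) = C1 + 4*b/3


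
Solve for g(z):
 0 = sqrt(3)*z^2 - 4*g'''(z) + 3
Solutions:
 g(z) = C1 + C2*z + C3*z^2 + sqrt(3)*z^5/240 + z^3/8


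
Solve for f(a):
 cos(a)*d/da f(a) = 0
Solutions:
 f(a) = C1


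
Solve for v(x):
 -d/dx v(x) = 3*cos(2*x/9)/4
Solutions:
 v(x) = C1 - 27*sin(2*x/9)/8


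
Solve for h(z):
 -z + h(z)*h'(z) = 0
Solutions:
 h(z) = -sqrt(C1 + z^2)
 h(z) = sqrt(C1 + z^2)


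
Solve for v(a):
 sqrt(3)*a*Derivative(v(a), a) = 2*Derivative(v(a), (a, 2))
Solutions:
 v(a) = C1 + C2*erfi(3^(1/4)*a/2)


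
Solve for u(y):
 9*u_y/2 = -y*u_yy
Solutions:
 u(y) = C1 + C2/y^(7/2)


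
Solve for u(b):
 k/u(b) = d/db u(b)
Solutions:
 u(b) = -sqrt(C1 + 2*b*k)
 u(b) = sqrt(C1 + 2*b*k)


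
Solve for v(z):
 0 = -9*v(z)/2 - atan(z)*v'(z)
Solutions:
 v(z) = C1*exp(-9*Integral(1/atan(z), z)/2)


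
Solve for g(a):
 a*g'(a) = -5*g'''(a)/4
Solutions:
 g(a) = C1 + Integral(C2*airyai(-10^(2/3)*a/5) + C3*airybi(-10^(2/3)*a/5), a)


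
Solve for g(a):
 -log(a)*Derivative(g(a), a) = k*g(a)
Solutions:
 g(a) = C1*exp(-k*li(a))


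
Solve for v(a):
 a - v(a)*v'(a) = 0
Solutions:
 v(a) = -sqrt(C1 + a^2)
 v(a) = sqrt(C1 + a^2)


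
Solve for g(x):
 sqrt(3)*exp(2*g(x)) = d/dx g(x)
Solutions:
 g(x) = log(-sqrt(-1/(C1 + sqrt(3)*x))) - log(2)/2
 g(x) = log(-1/(C1 + sqrt(3)*x))/2 - log(2)/2


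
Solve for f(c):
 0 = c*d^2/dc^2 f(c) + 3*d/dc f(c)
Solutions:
 f(c) = C1 + C2/c^2


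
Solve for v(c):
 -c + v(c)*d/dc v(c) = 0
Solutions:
 v(c) = -sqrt(C1 + c^2)
 v(c) = sqrt(C1 + c^2)


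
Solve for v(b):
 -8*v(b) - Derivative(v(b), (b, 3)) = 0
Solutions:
 v(b) = C3*exp(-2*b) + (C1*sin(sqrt(3)*b) + C2*cos(sqrt(3)*b))*exp(b)


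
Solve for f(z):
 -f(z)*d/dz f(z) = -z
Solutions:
 f(z) = -sqrt(C1 + z^2)
 f(z) = sqrt(C1 + z^2)


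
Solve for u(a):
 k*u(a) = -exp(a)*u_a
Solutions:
 u(a) = C1*exp(k*exp(-a))


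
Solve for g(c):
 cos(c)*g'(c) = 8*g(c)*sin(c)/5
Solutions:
 g(c) = C1/cos(c)^(8/5)


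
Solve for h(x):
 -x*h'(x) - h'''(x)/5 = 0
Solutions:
 h(x) = C1 + Integral(C2*airyai(-5^(1/3)*x) + C3*airybi(-5^(1/3)*x), x)


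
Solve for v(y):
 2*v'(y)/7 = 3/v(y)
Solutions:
 v(y) = -sqrt(C1 + 21*y)
 v(y) = sqrt(C1 + 21*y)


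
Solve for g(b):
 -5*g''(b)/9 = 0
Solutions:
 g(b) = C1 + C2*b


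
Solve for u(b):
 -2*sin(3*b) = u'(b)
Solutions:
 u(b) = C1 + 2*cos(3*b)/3


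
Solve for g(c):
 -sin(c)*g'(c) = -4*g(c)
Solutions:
 g(c) = C1*(cos(c)^2 - 2*cos(c) + 1)/(cos(c)^2 + 2*cos(c) + 1)


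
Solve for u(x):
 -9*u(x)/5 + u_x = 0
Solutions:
 u(x) = C1*exp(9*x/5)


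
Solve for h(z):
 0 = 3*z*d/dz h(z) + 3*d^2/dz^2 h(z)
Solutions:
 h(z) = C1 + C2*erf(sqrt(2)*z/2)


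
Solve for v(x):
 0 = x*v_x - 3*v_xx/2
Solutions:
 v(x) = C1 + C2*erfi(sqrt(3)*x/3)


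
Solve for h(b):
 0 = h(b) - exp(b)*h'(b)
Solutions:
 h(b) = C1*exp(-exp(-b))


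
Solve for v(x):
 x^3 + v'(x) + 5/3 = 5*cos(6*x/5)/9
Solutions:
 v(x) = C1 - x^4/4 - 5*x/3 + 25*sin(6*x/5)/54


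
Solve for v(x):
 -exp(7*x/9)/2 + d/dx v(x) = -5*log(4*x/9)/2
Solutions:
 v(x) = C1 - 5*x*log(x)/2 + x*(-5*log(2) + 5/2 + 5*log(3)) + 9*exp(7*x/9)/14


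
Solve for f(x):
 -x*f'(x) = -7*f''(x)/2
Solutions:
 f(x) = C1 + C2*erfi(sqrt(7)*x/7)


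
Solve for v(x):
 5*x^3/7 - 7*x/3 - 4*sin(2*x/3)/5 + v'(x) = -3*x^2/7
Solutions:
 v(x) = C1 - 5*x^4/28 - x^3/7 + 7*x^2/6 - 6*cos(2*x/3)/5


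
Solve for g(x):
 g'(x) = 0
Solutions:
 g(x) = C1


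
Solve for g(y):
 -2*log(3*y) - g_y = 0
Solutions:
 g(y) = C1 - 2*y*log(y) - y*log(9) + 2*y


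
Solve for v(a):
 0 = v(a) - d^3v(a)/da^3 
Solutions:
 v(a) = C3*exp(a) + (C1*sin(sqrt(3)*a/2) + C2*cos(sqrt(3)*a/2))*exp(-a/2)


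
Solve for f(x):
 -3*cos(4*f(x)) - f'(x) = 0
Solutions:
 f(x) = -asin((C1 + exp(24*x))/(C1 - exp(24*x)))/4 + pi/4
 f(x) = asin((C1 + exp(24*x))/(C1 - exp(24*x)))/4


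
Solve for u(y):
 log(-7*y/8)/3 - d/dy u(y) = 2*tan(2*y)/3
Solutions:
 u(y) = C1 + y*log(-y)/3 - y*log(2) - y/3 + y*log(7)/3 + log(cos(2*y))/3


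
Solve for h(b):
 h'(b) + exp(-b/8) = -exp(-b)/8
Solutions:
 h(b) = C1 + exp(-b)/8 + 8*exp(-b/8)


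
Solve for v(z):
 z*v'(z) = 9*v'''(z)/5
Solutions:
 v(z) = C1 + Integral(C2*airyai(15^(1/3)*z/3) + C3*airybi(15^(1/3)*z/3), z)


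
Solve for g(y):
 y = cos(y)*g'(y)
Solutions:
 g(y) = C1 + Integral(y/cos(y), y)


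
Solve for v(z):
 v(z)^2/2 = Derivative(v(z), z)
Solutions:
 v(z) = -2/(C1 + z)


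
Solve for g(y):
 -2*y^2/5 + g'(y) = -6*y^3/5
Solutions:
 g(y) = C1 - 3*y^4/10 + 2*y^3/15


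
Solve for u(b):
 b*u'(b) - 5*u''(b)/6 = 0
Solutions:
 u(b) = C1 + C2*erfi(sqrt(15)*b/5)


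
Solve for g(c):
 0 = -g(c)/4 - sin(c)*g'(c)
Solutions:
 g(c) = C1*(cos(c) + 1)^(1/8)/(cos(c) - 1)^(1/8)


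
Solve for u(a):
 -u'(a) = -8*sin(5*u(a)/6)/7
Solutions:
 -8*a/7 + 3*log(cos(5*u(a)/6) - 1)/5 - 3*log(cos(5*u(a)/6) + 1)/5 = C1


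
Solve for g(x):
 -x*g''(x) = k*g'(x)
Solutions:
 g(x) = C1 + x^(1 - re(k))*(C2*sin(log(x)*Abs(im(k))) + C3*cos(log(x)*im(k)))


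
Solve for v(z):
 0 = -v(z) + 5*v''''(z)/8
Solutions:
 v(z) = C1*exp(-10^(3/4)*z/5) + C2*exp(10^(3/4)*z/5) + C3*sin(10^(3/4)*z/5) + C4*cos(10^(3/4)*z/5)


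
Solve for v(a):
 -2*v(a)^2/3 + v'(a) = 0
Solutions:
 v(a) = -3/(C1 + 2*a)


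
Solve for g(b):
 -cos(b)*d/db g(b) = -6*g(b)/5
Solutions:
 g(b) = C1*(sin(b) + 1)^(3/5)/(sin(b) - 1)^(3/5)


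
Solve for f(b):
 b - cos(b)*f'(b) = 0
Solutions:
 f(b) = C1 + Integral(b/cos(b), b)


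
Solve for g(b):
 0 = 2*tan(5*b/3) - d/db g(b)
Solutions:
 g(b) = C1 - 6*log(cos(5*b/3))/5


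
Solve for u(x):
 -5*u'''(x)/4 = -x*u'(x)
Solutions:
 u(x) = C1 + Integral(C2*airyai(10^(2/3)*x/5) + C3*airybi(10^(2/3)*x/5), x)


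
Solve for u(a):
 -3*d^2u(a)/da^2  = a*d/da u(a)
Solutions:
 u(a) = C1 + C2*erf(sqrt(6)*a/6)


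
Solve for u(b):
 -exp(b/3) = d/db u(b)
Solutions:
 u(b) = C1 - 3*exp(b/3)


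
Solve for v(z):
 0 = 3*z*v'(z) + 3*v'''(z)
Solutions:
 v(z) = C1 + Integral(C2*airyai(-z) + C3*airybi(-z), z)


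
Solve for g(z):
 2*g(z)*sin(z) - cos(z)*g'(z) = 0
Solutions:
 g(z) = C1/cos(z)^2


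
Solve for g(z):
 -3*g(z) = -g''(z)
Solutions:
 g(z) = C1*exp(-sqrt(3)*z) + C2*exp(sqrt(3)*z)


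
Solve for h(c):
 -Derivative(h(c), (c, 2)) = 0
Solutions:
 h(c) = C1 + C2*c


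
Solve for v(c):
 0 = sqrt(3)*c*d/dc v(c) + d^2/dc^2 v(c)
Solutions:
 v(c) = C1 + C2*erf(sqrt(2)*3^(1/4)*c/2)


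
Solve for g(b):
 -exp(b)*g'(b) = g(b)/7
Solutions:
 g(b) = C1*exp(exp(-b)/7)


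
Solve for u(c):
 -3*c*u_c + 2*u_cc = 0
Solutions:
 u(c) = C1 + C2*erfi(sqrt(3)*c/2)


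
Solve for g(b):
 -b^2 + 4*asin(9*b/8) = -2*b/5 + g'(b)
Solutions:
 g(b) = C1 - b^3/3 + b^2/5 + 4*b*asin(9*b/8) + 4*sqrt(64 - 81*b^2)/9


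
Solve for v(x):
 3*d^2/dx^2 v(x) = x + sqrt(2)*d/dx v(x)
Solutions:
 v(x) = C1 + C2*exp(sqrt(2)*x/3) - sqrt(2)*x^2/4 - 3*x/2


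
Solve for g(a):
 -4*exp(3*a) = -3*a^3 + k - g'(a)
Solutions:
 g(a) = C1 - 3*a^4/4 + a*k + 4*exp(3*a)/3


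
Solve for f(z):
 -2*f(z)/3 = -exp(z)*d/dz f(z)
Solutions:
 f(z) = C1*exp(-2*exp(-z)/3)


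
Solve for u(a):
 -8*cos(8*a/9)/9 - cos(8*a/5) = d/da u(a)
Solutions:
 u(a) = C1 - sin(8*a/9) - 5*sin(8*a/5)/8


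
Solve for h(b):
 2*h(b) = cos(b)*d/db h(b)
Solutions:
 h(b) = C1*(sin(b) + 1)/(sin(b) - 1)


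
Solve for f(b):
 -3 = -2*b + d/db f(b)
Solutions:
 f(b) = C1 + b^2 - 3*b


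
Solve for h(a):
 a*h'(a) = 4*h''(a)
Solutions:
 h(a) = C1 + C2*erfi(sqrt(2)*a/4)


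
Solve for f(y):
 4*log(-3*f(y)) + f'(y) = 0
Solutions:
 Integral(1/(log(-_y) + log(3)), (_y, f(y)))/4 = C1 - y


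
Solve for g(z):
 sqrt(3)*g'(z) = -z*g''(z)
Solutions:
 g(z) = C1 + C2*z^(1 - sqrt(3))


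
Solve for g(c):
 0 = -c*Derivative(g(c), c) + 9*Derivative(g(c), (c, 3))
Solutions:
 g(c) = C1 + Integral(C2*airyai(3^(1/3)*c/3) + C3*airybi(3^(1/3)*c/3), c)


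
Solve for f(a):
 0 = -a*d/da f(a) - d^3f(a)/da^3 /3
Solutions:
 f(a) = C1 + Integral(C2*airyai(-3^(1/3)*a) + C3*airybi(-3^(1/3)*a), a)


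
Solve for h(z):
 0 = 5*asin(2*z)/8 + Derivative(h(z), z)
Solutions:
 h(z) = C1 - 5*z*asin(2*z)/8 - 5*sqrt(1 - 4*z^2)/16


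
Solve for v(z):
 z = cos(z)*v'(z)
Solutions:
 v(z) = C1 + Integral(z/cos(z), z)


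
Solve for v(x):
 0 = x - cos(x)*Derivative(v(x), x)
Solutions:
 v(x) = C1 + Integral(x/cos(x), x)


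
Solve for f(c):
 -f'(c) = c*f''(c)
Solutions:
 f(c) = C1 + C2*log(c)


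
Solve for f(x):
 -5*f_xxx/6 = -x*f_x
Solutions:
 f(x) = C1 + Integral(C2*airyai(5^(2/3)*6^(1/3)*x/5) + C3*airybi(5^(2/3)*6^(1/3)*x/5), x)


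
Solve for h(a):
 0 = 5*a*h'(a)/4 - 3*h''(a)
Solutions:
 h(a) = C1 + C2*erfi(sqrt(30)*a/12)


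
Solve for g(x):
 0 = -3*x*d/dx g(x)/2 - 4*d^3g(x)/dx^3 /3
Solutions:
 g(x) = C1 + Integral(C2*airyai(-3^(2/3)*x/2) + C3*airybi(-3^(2/3)*x/2), x)


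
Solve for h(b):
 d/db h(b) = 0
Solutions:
 h(b) = C1


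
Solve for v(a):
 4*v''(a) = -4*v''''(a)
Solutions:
 v(a) = C1 + C2*a + C3*sin(a) + C4*cos(a)


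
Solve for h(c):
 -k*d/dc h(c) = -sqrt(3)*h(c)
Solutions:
 h(c) = C1*exp(sqrt(3)*c/k)


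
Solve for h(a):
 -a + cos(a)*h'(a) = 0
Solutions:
 h(a) = C1 + Integral(a/cos(a), a)


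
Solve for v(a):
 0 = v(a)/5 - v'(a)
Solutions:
 v(a) = C1*exp(a/5)


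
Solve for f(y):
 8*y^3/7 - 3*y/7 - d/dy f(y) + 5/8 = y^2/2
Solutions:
 f(y) = C1 + 2*y^4/7 - y^3/6 - 3*y^2/14 + 5*y/8


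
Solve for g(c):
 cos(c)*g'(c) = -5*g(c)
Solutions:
 g(c) = C1*sqrt(sin(c) - 1)*(sin(c)^2 - 2*sin(c) + 1)/(sqrt(sin(c) + 1)*(sin(c)^2 + 2*sin(c) + 1))


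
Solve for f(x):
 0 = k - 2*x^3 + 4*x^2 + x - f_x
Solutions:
 f(x) = C1 + k*x - x^4/2 + 4*x^3/3 + x^2/2


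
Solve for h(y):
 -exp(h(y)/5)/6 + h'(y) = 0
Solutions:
 h(y) = 5*log(-1/(C1 + y)) + 5*log(30)


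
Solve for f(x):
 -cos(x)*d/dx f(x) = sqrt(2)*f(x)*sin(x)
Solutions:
 f(x) = C1*cos(x)^(sqrt(2))


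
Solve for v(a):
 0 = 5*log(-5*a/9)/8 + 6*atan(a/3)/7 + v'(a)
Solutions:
 v(a) = C1 - 5*a*log(-a)/8 - 6*a*atan(a/3)/7 - 5*a*log(5)/8 + 5*a/8 + 5*a*log(3)/4 + 9*log(a^2 + 9)/7


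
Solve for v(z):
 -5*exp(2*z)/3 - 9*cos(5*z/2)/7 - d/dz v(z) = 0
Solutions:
 v(z) = C1 - 5*exp(2*z)/6 - 18*sin(5*z/2)/35


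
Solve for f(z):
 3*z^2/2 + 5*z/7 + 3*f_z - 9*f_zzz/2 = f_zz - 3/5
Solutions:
 f(z) = C1 + C2*exp(z*(-1 + sqrt(55))/9) + C3*exp(-z*(1 + sqrt(55))/9) - z^3/6 - 2*z^2/7 - 397*z/210


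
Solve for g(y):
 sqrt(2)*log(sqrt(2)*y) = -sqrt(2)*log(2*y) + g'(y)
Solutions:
 g(y) = C1 + 2*sqrt(2)*y*log(y) - 2*sqrt(2)*y + 3*sqrt(2)*y*log(2)/2


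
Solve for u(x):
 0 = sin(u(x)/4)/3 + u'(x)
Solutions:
 x/3 + 2*log(cos(u(x)/4) - 1) - 2*log(cos(u(x)/4) + 1) = C1


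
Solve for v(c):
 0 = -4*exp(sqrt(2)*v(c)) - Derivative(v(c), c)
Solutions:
 v(c) = sqrt(2)*(2*log(1/(C1 + 4*c)) - log(2))/4


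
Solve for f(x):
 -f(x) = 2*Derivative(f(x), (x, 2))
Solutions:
 f(x) = C1*sin(sqrt(2)*x/2) + C2*cos(sqrt(2)*x/2)


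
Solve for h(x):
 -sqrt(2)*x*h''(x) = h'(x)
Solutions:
 h(x) = C1 + C2*x^(1 - sqrt(2)/2)


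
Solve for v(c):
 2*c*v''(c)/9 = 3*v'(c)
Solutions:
 v(c) = C1 + C2*c^(29/2)


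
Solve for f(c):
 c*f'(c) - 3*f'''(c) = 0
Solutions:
 f(c) = C1 + Integral(C2*airyai(3^(2/3)*c/3) + C3*airybi(3^(2/3)*c/3), c)


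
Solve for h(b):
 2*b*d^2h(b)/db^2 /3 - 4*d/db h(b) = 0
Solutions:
 h(b) = C1 + C2*b^7


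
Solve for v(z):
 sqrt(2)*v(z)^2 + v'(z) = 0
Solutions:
 v(z) = 1/(C1 + sqrt(2)*z)


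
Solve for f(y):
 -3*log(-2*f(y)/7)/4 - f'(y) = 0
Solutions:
 4*Integral(1/(log(-_y) - log(7) + log(2)), (_y, f(y)))/3 = C1 - y


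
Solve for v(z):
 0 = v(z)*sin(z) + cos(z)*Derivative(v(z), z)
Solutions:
 v(z) = C1*cos(z)


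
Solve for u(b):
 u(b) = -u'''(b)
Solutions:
 u(b) = C3*exp(-b) + (C1*sin(sqrt(3)*b/2) + C2*cos(sqrt(3)*b/2))*exp(b/2)


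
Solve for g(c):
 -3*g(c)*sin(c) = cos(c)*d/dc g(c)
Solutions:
 g(c) = C1*cos(c)^3


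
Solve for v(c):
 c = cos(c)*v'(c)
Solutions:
 v(c) = C1 + Integral(c/cos(c), c)


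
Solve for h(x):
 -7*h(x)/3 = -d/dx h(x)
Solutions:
 h(x) = C1*exp(7*x/3)


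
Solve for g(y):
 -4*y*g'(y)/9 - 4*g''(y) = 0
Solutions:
 g(y) = C1 + C2*erf(sqrt(2)*y/6)


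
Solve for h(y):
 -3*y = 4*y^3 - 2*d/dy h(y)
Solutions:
 h(y) = C1 + y^4/2 + 3*y^2/4


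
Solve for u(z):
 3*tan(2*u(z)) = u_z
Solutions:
 u(z) = -asin(C1*exp(6*z))/2 + pi/2
 u(z) = asin(C1*exp(6*z))/2


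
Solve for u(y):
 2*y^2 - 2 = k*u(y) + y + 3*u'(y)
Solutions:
 u(y) = C1*exp(-k*y/3) + 2*y^2/k - y/k - 2/k - 12*y/k^2 + 3/k^2 + 36/k^3


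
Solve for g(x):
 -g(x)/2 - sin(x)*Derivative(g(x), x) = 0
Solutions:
 g(x) = C1*(cos(x) + 1)^(1/4)/(cos(x) - 1)^(1/4)


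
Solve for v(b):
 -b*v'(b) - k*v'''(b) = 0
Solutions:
 v(b) = C1 + Integral(C2*airyai(b*(-1/k)^(1/3)) + C3*airybi(b*(-1/k)^(1/3)), b)


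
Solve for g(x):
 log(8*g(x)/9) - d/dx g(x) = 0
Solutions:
 -Integral(1/(log(_y) - 2*log(3) + 3*log(2)), (_y, g(x))) = C1 - x


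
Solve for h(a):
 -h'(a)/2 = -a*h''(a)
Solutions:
 h(a) = C1 + C2*a^(3/2)


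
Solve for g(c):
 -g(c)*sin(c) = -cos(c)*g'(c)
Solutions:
 g(c) = C1/cos(c)


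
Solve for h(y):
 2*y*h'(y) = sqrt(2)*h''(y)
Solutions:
 h(y) = C1 + C2*erfi(2^(3/4)*y/2)


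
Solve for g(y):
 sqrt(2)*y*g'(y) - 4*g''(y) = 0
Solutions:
 g(y) = C1 + C2*erfi(2^(3/4)*y/4)


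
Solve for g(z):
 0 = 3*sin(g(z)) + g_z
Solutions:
 g(z) = -acos((-C1 - exp(6*z))/(C1 - exp(6*z))) + 2*pi
 g(z) = acos((-C1 - exp(6*z))/(C1 - exp(6*z)))


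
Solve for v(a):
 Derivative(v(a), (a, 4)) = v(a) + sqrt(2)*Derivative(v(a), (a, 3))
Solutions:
 v(a) = C1*exp(a*(-sqrt(6)*sqrt(-8*3^(2/3)/(-9 + sqrt(273))^(1/3) + 3 + 2*3^(1/3)*(-9 + sqrt(273))^(1/3)) + 3*sqrt(2))/12)*sin(a*sqrt(-4*3^(2/3)/(3*(-9 + sqrt(273))^(1/3)) - 1 + 3^(1/3)*(-9 + sqrt(273))^(1/3)/3 + sqrt(3)/sqrt(-8*3^(2/3)/(-9 + sqrt(273))^(1/3) + 3 + 2*3^(1/3)*(-9 + sqrt(273))^(1/3)))/2) + C2*exp(a*(-sqrt(6)*sqrt(-8*3^(2/3)/(-9 + sqrt(273))^(1/3) + 3 + 2*3^(1/3)*(-9 + sqrt(273))^(1/3)) + 3*sqrt(2))/12)*cos(a*sqrt(-4*3^(2/3)/(3*(-9 + sqrt(273))^(1/3)) - 1 + 3^(1/3)*(-9 + sqrt(273))^(1/3)/3 + sqrt(3)/sqrt(-8*3^(2/3)/(-9 + sqrt(273))^(1/3) + 3 + 2*3^(1/3)*(-9 + sqrt(273))^(1/3)))/2) + C3*exp(a*(sqrt(6)*sqrt(-8*3^(2/3)/(-9 + sqrt(273))^(1/3) + 3 + 2*3^(1/3)*(-9 + sqrt(273))^(1/3)) + 3*sqrt(2) + 6*sqrt(-3^(1/3)*(-9 + sqrt(273))^(1/3)/3 + 1 + 4*3^(2/3)/(3*(-9 + sqrt(273))^(1/3)) + sqrt(3)/sqrt(-8*3^(2/3)/(-9 + sqrt(273))^(1/3) + 3 + 2*3^(1/3)*(-9 + sqrt(273))^(1/3))))/12) + C4*exp(a*(-6*sqrt(-3^(1/3)*(-9 + sqrt(273))^(1/3)/3 + 1 + 4*3^(2/3)/(3*(-9 + sqrt(273))^(1/3)) + sqrt(3)/sqrt(-8*3^(2/3)/(-9 + sqrt(273))^(1/3) + 3 + 2*3^(1/3)*(-9 + sqrt(273))^(1/3))) + sqrt(6)*sqrt(-8*3^(2/3)/(-9 + sqrt(273))^(1/3) + 3 + 2*3^(1/3)*(-9 + sqrt(273))^(1/3)) + 3*sqrt(2))/12)


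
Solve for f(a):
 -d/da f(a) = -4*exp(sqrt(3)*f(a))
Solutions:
 f(a) = sqrt(3)*(2*log(-1/(C1 + 4*a)) - log(3))/6


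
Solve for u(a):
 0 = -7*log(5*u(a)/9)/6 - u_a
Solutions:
 -6*Integral(1/(-log(_y) - log(5) + 2*log(3)), (_y, u(a)))/7 = C1 - a


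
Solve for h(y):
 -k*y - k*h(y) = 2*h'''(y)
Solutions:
 h(y) = C1*exp(2^(2/3)*y*(-k)^(1/3)/2) + C2*exp(2^(2/3)*y*(-k)^(1/3)*(-1 + sqrt(3)*I)/4) + C3*exp(-2^(2/3)*y*(-k)^(1/3)*(1 + sqrt(3)*I)/4) - y


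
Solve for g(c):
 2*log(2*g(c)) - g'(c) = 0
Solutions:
 -Integral(1/(log(_y) + log(2)), (_y, g(c)))/2 = C1 - c


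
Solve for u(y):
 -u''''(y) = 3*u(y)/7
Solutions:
 u(y) = (C1*sin(sqrt(2)*3^(1/4)*7^(3/4)*y/14) + C2*cos(sqrt(2)*3^(1/4)*7^(3/4)*y/14))*exp(-sqrt(2)*3^(1/4)*7^(3/4)*y/14) + (C3*sin(sqrt(2)*3^(1/4)*7^(3/4)*y/14) + C4*cos(sqrt(2)*3^(1/4)*7^(3/4)*y/14))*exp(sqrt(2)*3^(1/4)*7^(3/4)*y/14)


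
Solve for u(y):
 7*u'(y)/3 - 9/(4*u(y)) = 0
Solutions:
 u(y) = -sqrt(C1 + 378*y)/14
 u(y) = sqrt(C1 + 378*y)/14


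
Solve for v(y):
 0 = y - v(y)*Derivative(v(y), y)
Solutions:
 v(y) = -sqrt(C1 + y^2)
 v(y) = sqrt(C1 + y^2)


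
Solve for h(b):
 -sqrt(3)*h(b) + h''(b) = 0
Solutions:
 h(b) = C1*exp(-3^(1/4)*b) + C2*exp(3^(1/4)*b)


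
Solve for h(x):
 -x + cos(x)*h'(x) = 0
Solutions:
 h(x) = C1 + Integral(x/cos(x), x)


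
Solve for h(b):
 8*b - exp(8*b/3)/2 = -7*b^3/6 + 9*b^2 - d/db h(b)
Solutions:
 h(b) = C1 - 7*b^4/24 + 3*b^3 - 4*b^2 + 3*exp(8*b/3)/16


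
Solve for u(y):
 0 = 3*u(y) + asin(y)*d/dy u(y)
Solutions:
 u(y) = C1*exp(-3*Integral(1/asin(y), y))


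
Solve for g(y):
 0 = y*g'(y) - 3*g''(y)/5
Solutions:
 g(y) = C1 + C2*erfi(sqrt(30)*y/6)


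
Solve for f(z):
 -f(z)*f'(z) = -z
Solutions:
 f(z) = -sqrt(C1 + z^2)
 f(z) = sqrt(C1 + z^2)


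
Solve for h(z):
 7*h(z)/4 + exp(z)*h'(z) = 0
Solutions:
 h(z) = C1*exp(7*exp(-z)/4)


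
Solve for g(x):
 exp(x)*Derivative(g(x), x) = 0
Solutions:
 g(x) = C1


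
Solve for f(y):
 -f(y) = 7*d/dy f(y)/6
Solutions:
 f(y) = C1*exp(-6*y/7)


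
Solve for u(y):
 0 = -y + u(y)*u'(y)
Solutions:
 u(y) = -sqrt(C1 + y^2)
 u(y) = sqrt(C1 + y^2)


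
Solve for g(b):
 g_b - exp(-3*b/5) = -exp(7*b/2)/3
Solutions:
 g(b) = C1 - 2*exp(7*b/2)/21 - 5*exp(-3*b/5)/3


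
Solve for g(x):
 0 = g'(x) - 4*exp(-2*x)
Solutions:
 g(x) = C1 - 2*exp(-2*x)


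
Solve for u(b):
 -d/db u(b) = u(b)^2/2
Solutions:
 u(b) = 2/(C1 + b)


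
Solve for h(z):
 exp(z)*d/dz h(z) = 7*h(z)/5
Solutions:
 h(z) = C1*exp(-7*exp(-z)/5)


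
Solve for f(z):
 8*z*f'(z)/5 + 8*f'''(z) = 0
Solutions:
 f(z) = C1 + Integral(C2*airyai(-5^(2/3)*z/5) + C3*airybi(-5^(2/3)*z/5), z)


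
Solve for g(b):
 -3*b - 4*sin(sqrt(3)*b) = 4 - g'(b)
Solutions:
 g(b) = C1 + 3*b^2/2 + 4*b - 4*sqrt(3)*cos(sqrt(3)*b)/3


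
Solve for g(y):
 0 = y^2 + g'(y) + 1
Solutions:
 g(y) = C1 - y^3/3 - y


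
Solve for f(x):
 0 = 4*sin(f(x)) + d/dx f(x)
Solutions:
 f(x) = -acos((-C1 - exp(8*x))/(C1 - exp(8*x))) + 2*pi
 f(x) = acos((-C1 - exp(8*x))/(C1 - exp(8*x)))


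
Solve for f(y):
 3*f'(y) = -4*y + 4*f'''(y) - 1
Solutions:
 f(y) = C1 + C2*exp(-sqrt(3)*y/2) + C3*exp(sqrt(3)*y/2) - 2*y^2/3 - y/3


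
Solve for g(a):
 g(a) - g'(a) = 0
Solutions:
 g(a) = C1*exp(a)


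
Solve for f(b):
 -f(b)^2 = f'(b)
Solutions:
 f(b) = 1/(C1 + b)


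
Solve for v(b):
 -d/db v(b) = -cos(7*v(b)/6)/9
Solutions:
 -b/9 - 3*log(sin(7*v(b)/6) - 1)/7 + 3*log(sin(7*v(b)/6) + 1)/7 = C1


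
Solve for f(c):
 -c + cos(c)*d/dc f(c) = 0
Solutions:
 f(c) = C1 + Integral(c/cos(c), c)


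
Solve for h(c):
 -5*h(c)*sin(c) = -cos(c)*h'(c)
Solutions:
 h(c) = C1/cos(c)^5


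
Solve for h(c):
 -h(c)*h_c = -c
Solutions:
 h(c) = -sqrt(C1 + c^2)
 h(c) = sqrt(C1 + c^2)


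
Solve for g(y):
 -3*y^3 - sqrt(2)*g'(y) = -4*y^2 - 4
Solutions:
 g(y) = C1 - 3*sqrt(2)*y^4/8 + 2*sqrt(2)*y^3/3 + 2*sqrt(2)*y


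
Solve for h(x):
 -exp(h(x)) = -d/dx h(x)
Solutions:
 h(x) = log(-1/(C1 + x))


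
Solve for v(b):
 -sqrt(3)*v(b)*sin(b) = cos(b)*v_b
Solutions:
 v(b) = C1*cos(b)^(sqrt(3))


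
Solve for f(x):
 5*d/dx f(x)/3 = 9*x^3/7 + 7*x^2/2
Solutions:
 f(x) = C1 + 27*x^4/140 + 7*x^3/10


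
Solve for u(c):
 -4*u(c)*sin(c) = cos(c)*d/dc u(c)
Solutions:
 u(c) = C1*cos(c)^4


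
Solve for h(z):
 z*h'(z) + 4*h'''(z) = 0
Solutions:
 h(z) = C1 + Integral(C2*airyai(-2^(1/3)*z/2) + C3*airybi(-2^(1/3)*z/2), z)
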